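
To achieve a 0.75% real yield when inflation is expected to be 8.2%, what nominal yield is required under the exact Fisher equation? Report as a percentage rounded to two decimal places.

(1 + i) = (1 + r)(1 + π) = 1.00750 × 1.08200 = 1.090115
i = 1.090115 − 1, so the required nominal rate is 9.01%.

9.01%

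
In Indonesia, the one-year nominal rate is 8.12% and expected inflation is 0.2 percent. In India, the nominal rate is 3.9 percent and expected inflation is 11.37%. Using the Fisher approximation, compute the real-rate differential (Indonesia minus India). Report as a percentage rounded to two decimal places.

Indonesia: 8.12% − 0.2% = 7.920%
India: 3.9% − 11.37% = -7.470%
Differential = 15.390% → 15.39%.

15.39%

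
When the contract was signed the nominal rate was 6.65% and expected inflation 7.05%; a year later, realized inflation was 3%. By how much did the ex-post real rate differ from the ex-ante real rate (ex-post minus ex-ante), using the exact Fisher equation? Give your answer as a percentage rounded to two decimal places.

Ex-ante: (1 + 0.0665)/(1 + 0.0705) − 1 = -0.3737%
Ex-post: (1 + 0.0665)/(1 + 0.0300) − 1 = 3.5437%
Difference (ex-post − ex-ante) = 3.9173% → 3.92%.

3.92%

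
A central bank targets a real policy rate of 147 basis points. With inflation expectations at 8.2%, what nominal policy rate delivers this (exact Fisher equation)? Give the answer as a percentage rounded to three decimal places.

(1 + i) = (1 + r)(1 + π) = 1.01470 × 1.08200 = 1.0979054
i = 1.0979054 − 1, so the required nominal rate is 9.791%.

9.791%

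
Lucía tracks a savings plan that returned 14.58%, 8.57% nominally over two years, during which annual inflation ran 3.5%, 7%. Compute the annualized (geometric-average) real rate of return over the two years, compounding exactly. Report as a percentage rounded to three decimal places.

Compound the nominal returns: 1.1458 × 1.0857 = 1.24399506.
Compound inflation: 1.0350 × 1.0700 = 1.10745000.
Deflate: 1.24399506 / 1.10745000 = 1.12329682.
Annualized real rate = 1.12329682^(1/2) − 1 = 5.9857% → 5.986%.

5.986%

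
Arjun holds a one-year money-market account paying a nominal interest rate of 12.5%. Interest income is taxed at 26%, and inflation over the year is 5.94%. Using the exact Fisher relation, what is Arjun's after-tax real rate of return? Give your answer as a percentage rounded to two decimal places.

3.12%

After-tax nominal return = 12.5% × (1 − 0.26) = 9.2500%.
1 + r = 1.09250 / 1.05940 = 1.031244
After-tax real rate = 1.031244 − 1 → 3.12%.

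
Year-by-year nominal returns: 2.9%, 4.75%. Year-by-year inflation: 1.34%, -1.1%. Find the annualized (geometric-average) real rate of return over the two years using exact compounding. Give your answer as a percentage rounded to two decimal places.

Nominal growth factor = 1.0290 × 1.0475 = 1.07787750
Price-level growth factor = 1.0134 × 0.9890 = 1.00225260
Real growth factor = 1.07787750 / 1.00225260 = 1.07545493
Annualized real rate = 1.07545493^(1/2) − 1 = 3.7041% → 3.70%.

3.70%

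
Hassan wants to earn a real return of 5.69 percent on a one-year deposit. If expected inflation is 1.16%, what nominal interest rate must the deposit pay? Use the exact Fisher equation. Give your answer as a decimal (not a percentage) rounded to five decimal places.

(1 + i) = (1 + r)(1 + π) = 1.05690 × 1.01160 = 1.06916004
i = 1.06916004 − 1, so the required nominal rate is 0.06916.

0.06916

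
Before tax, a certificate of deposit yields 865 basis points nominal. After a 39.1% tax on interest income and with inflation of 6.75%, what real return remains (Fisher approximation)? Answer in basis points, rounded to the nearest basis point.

-148 basis points

After-tax nominal return = 8.65% × (1 − 0.391) = 5.26785%.
r ≈ 5.26785% − 6.75% → -148 basis points.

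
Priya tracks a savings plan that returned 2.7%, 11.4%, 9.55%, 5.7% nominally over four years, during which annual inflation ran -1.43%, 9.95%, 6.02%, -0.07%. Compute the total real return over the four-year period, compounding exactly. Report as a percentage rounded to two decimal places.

15.38%

Compound the nominal returns: 1.0270 × 1.1140 × 1.0955 × 1.0570 = 1.324778.
Compound inflation: 0.9857 × 1.0995 × 1.0602 × 0.9993 = 1.148216.
Deflate: 1.324778 / 1.148216 = 1.153770.
Total real return = 1.153770 − 1 → 15.38%.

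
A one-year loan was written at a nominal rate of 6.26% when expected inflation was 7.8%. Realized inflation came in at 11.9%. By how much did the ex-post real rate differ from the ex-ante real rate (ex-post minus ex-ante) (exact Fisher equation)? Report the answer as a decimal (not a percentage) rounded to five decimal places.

Ex-ante: (1 + 0.0626)/(1 + 0.0780) − 1 = -1.4286%
Ex-post: (1 + 0.0626)/(1 + 0.1190) − 1 = -5.0402%
Difference (ex-post − ex-ante) = -3.6116% → -0.03612.

-0.03612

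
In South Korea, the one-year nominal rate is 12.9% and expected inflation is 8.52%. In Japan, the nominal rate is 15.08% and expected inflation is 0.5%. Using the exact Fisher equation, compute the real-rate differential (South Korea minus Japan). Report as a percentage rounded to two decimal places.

-10.47%

South Korea: (1 + 0.1290)/(1 + 0.0852) − 1 = 4.0361%
Japan: (1 + 0.1508)/(1 + 0.0050) − 1 = 14.5075%
Differential = 4.0361% − 14.5075% = -10.4713% → -10.47%.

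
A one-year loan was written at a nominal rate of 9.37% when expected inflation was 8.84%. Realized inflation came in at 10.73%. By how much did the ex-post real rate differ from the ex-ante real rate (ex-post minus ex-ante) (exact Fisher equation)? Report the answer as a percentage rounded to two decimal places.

-1.72%

Ex-ante: (1 + 0.0937)/(1 + 0.0884) − 1 = 0.4870%
Ex-post: (1 + 0.0937)/(1 + 0.1073) − 1 = -1.2282%
Difference (ex-post − ex-ante) = -1.7152% → -1.72%.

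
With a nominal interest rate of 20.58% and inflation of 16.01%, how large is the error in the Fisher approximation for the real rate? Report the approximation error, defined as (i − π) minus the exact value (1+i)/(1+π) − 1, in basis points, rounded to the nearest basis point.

Approximate: r ≈ 20.580% − 16.010% = 4.5700%
Exact: (1 + 0.2058)/(1 + 0.1601) − 1 = 3.9393%
Error = 4.5700% − 3.9393% = 0.6307% → 63 basis points.

63 basis points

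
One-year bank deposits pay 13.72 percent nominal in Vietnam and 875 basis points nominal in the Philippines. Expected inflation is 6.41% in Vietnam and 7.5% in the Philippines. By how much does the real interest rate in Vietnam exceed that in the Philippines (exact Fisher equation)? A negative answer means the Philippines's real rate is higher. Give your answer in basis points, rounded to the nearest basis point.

Vietnam: (1 + 0.1372)/(1 + 0.0641) − 1 = 6.8697%
The Philippines: (1 + 0.0875)/(1 + 0.0750) − 1 = 1.1628%
Differential = 6.8697% − 1.1628% = 5.7069% → 571 basis points.

571 basis points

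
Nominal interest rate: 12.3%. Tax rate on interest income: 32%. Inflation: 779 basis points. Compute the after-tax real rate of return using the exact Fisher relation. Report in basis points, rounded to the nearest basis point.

53 basis points

After-tax nominal return = 12.3% × (1 − 0.32) = 8.3640%.
1 + r = 1.08364 / 1.07790 = 1.005325
After-tax real rate = 1.005325 − 1 → 53 basis points.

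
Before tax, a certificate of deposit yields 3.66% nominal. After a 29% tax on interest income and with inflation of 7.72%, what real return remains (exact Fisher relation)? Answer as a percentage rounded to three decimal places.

-4.754%

After-tax nominal return = 3.66% × (1 − 0.29) = 2.5986%.
1 + r = 1.025986 / 1.07720 = 0.952456
After-tax real rate = 0.952456 − 1 → -4.754%.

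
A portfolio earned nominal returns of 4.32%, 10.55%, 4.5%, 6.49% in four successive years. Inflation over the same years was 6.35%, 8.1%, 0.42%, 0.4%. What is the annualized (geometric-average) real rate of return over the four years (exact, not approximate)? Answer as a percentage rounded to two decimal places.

2.58%

Nominal growth factor = 1.0432 × 1.1055 × 1.0450 × 1.0649 = 1.28336870
Price-level growth factor = 1.0635 × 1.0810 × 1.0042 × 1.0040 = 1.15908989
Real growth factor = 1.28336870 / 1.15908989 = 1.10722103
Annualized real rate = 1.10722103^(1/4) − 1 = 2.5790% → 2.58%.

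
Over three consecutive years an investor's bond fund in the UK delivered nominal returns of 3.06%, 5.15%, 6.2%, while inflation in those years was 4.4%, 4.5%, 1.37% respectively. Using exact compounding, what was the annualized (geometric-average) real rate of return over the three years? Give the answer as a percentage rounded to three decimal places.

1.336%

Compound the nominal returns: 1.0306 × 1.0515 × 1.0620 = 1.15086380580.
Compound inflation: 1.0440 × 1.0450 × 1.0137 = 1.10592642600.
Deflate: 1.15086380580 / 1.10592642600 = 1.04063324534.
Annualized real rate = 1.04063324534^(1/3) − 1 = 1.3364996% → 1.336%.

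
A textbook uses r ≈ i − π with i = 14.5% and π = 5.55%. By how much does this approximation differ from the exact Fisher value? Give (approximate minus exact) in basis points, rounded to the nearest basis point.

47 basis points

Approximate: r ≈ 14.500% − 5.550% = 8.9500%
Exact: (1 + 0.1450)/(1 + 0.0555) − 1 = 8.4794%
Error = 8.9500% − 8.4794% = 0.4706% → 47 basis points.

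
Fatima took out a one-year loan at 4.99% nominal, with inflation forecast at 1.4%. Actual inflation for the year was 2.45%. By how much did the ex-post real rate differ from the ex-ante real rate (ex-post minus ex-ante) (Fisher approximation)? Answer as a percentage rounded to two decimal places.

-1.05%

Ex-ante: 4.99% − 1.4% = 3.590%
Ex-post: 4.99% − 2.45% = 2.540%
Difference (ex-post − ex-ante) = -1.0500% → -1.05%.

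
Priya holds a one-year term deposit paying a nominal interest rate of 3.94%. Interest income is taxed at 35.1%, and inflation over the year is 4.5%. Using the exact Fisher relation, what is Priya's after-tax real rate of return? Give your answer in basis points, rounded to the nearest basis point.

-186 basis points

After-tax nominal return = 3.94% × (1 − 0.351) = 2.55706%.
1 + r = 1.0255706 / 1.04500 = 0.981407
After-tax real rate = 0.981407 − 1 → -186 basis points.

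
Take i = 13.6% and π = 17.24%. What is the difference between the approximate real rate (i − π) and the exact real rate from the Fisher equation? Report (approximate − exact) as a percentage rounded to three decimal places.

-0.535%

Approximate: r ≈ 13.600% − 17.240% = -3.6400%
Exact: (1 + 0.1360)/(1 + 0.1724) − 1 = -3.1047%
Error = -3.6400% − (-3.1047%) = -0.5353% → -0.535%.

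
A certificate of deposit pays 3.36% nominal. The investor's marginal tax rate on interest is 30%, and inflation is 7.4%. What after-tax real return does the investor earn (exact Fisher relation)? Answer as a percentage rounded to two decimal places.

-4.70%

After-tax nominal return = 3.36% × (1 − 0.3) = 2.3520%.
1 + r = 1.02352 / 1.07400 = 0.952998
After-tax real rate = 0.952998 − 1 → -4.70%.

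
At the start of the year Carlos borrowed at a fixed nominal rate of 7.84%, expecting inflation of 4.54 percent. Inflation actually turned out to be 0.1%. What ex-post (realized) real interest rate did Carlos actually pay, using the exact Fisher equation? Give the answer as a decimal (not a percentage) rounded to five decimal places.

Ex-post: (1 + 0.0784)/(1 + 0.0010) − 1 = 7.7323%
So the realized real rate is 0.07732.

0.07732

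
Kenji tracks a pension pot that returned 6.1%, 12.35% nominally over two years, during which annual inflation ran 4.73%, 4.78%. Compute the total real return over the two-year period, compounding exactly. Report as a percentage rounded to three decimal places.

8.627%

Nominal growth factor = 1.0610 × 1.1235 = 1.192034
Price-level growth factor = 1.0473 × 1.0478 = 1.097361
Real growth factor = 1.192034 / 1.097361 = 1.086273
Total real return = 1.086273 − 1 → 8.627%.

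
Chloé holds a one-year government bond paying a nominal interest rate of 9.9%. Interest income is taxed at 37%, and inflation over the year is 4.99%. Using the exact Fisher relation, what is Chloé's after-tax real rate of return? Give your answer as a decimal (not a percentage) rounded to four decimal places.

0.0119

After-tax nominal return = 9.9% × (1 − 0.37) = 6.2370%.
1 + r = 1.06237 / 1.04990 = 1.011877
After-tax real rate = 1.011877 − 1 → 0.0119.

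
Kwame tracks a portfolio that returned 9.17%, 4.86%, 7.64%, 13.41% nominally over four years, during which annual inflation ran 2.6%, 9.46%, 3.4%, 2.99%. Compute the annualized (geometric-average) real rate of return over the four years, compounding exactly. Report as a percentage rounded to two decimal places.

3.97%

Nominal growth factor = 1.0917 × 1.0486 × 1.0764 × 1.1341 = 1.39745619
Price-level growth factor = 1.0260 × 1.0946 × 1.0340 × 1.0299 = 1.19596481
Real growth factor = 1.39745619 / 1.19596481 = 1.16847601
Annualized real rate = 1.16847601^(1/4) − 1 = 3.9693% → 3.97%.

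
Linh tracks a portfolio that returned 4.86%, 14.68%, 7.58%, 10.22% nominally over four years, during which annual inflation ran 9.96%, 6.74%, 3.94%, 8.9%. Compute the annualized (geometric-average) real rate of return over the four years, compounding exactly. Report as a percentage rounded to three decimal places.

1.784%

Nominal growth factor = 1.0486 × 1.1468 × 1.0758 × 1.1022 = 1.42590136
Price-level growth factor = 1.0996 × 1.0674 × 1.0394 × 1.0890 = 1.32853354
Real growth factor = 1.42590136 / 1.32853354 = 1.07328970
Annualized real rate = 1.07328970^(1/4) − 1 = 1.7839% → 1.784%.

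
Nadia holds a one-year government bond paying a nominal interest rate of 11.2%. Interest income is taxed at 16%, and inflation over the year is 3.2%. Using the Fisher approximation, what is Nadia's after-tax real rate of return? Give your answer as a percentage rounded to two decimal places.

6.21%

After-tax nominal return = 11.2% × (1 − 0.16) = 9.4080%.
r ≈ 9.4080% − 3.2% → 6.21%.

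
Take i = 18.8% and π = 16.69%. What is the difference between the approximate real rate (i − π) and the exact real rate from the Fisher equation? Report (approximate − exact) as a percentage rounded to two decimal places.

0.30%

Approximate: r ≈ 18.800% − 16.690% = 2.1100%
Exact: (1 + 0.1880)/(1 + 0.1669) − 1 = 1.8082%
Error = 2.1100% − 1.8082% = 0.3018% → 0.30%.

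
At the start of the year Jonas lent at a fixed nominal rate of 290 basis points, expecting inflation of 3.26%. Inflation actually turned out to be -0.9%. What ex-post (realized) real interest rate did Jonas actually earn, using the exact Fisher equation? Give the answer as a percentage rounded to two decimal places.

Ex-post: (1 + 0.0290)/(1 − 0.0090) − 1 = 3.8345%
So the realized real rate is 3.83%.

3.83%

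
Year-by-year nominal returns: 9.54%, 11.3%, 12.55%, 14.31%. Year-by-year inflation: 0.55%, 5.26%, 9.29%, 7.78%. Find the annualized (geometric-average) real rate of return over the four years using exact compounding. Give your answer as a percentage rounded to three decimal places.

5.909%

Nominal growth factor = 1.0954 × 1.1130 × 1.1255 × 1.1431 = 1.56854732
Price-level growth factor = 1.0055 × 1.0526 × 1.0929 × 1.0778 = 1.24670599
Real growth factor = 1.56854732 / 1.24670599 = 1.25815335
Annualized real rate = 1.25815335^(1/4) − 1 = 5.9091% → 5.909%.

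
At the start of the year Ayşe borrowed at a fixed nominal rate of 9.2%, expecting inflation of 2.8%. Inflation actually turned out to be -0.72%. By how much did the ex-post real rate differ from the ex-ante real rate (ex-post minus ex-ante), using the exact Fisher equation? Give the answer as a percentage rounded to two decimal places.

Ex-ante: (1 + 0.0920)/(1 + 0.0280) − 1 = 6.2257%
Ex-post: (1 + 0.0920)/(1 − 0.0072) − 1 = 9.9919%
Difference (ex-post − ex-ante) = 3.7663% → 3.77%.

3.77%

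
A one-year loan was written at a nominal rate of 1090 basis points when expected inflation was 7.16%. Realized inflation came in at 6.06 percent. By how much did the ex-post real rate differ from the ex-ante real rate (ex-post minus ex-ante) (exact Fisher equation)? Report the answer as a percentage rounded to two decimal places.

Ex-ante: (1 + 0.1090)/(1 + 0.0716) − 1 = 3.4901%
Ex-post: (1 + 0.1090)/(1 + 0.0606) − 1 = 4.5635%
Difference (ex-post − ex-ante) = 1.0733% → 1.07%.

1.07%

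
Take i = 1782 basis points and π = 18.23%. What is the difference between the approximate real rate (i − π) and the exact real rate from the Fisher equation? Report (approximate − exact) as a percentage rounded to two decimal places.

Approximate: r ≈ 17.820% − 18.230% = -0.4100%
Exact: (1 + 0.1782)/(1 + 0.1823) − 1 = -0.3468%
Error = -0.4100% − (-0.3468%) = -0.0632% → -0.06%.

-0.06%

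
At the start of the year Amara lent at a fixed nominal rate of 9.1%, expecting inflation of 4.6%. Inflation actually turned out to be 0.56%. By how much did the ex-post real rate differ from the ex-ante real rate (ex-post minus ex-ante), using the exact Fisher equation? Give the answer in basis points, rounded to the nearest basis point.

Ex-ante: (1 + 0.0910)/(1 + 0.0460) − 1 = 4.3021%
Ex-post: (1 + 0.0910)/(1 + 0.0056) − 1 = 8.4924%
Difference (ex-post − ex-ante) = 4.1903% → 419 basis points.

419 basis points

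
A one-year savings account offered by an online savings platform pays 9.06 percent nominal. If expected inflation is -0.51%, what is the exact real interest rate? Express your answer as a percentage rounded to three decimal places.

By the Fisher equation, 1 + r = (1 + i)/(1 + π).
1 + r = 1.09060 / 0.99490 = 1.096191
r = 1.096191 − 1 = 9.6191%, i.e. 9.619%.

9.619%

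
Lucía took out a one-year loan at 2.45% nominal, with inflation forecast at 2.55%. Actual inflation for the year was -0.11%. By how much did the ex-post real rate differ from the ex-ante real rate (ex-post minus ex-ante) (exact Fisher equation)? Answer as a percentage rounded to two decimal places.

Ex-ante: (1 + 0.0245)/(1 + 0.0255) − 1 = -0.0975%
Ex-post: (1 + 0.0245)/(1 − 0.0011) − 1 = 2.5628%
Difference (ex-post − ex-ante) = 2.6603% → 2.66%.

2.66%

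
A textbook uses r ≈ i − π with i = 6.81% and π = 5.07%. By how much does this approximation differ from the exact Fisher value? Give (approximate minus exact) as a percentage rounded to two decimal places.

Approximate: r ≈ 6.810% − 5.070% = 1.7400%
Exact: (1 + 0.0681)/(1 + 0.0507) − 1 = 1.6560%
Error = 1.7400% − 1.6560% = 0.0840% → 0.08%.

0.08%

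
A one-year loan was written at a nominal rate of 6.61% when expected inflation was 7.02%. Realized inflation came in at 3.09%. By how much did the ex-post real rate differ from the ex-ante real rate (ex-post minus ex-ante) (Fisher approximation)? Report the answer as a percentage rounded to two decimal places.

3.93%

Ex-ante: 6.61% − 7.02% = -0.410%
Ex-post: 6.61% − 3.09% = 3.520%
Difference (ex-post − ex-ante) = 3.9300% → 3.93%.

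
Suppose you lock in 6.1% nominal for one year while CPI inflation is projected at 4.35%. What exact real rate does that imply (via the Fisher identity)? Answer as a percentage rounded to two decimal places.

1.68%

By the Fisher identity, 1 + r = (1 + i)/(1 + π).
1 + r = 1.06100 / 1.04350 = 1.016770
r = 1.016770 − 1 = 1.6770%, i.e. 1.68%.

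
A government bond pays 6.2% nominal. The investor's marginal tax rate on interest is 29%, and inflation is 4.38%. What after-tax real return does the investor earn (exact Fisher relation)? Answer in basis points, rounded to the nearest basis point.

After-tax nominal return = 6.2% × (1 − 0.29) = 4.4020%.
1 + r = 1.04402 / 1.04380 = 1.000211
After-tax real rate = 1.000211 − 1 → 2 basis points.

2 basis points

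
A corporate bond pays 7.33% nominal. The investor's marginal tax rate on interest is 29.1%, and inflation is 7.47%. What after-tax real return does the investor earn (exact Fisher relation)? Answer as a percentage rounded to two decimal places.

-2.12%

After-tax nominal return = 7.33% × (1 − 0.291) = 5.19697%.
1 + r = 1.0519697 / 1.07470 = 0.9788496
After-tax real rate = 0.9788496 − 1 → -2.12%.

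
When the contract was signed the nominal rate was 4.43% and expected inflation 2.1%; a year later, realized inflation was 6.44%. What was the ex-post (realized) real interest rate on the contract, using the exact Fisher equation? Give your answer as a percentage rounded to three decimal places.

Ex-post: (1 + 0.0443)/(1 + 0.0644) − 1 = -1.8884%
So the realized real rate is -1.888%.

-1.888%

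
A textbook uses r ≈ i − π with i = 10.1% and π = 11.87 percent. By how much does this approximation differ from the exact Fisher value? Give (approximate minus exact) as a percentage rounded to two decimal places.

-0.19%

Approximate: r ≈ 10.100% − 11.870% = -1.7700%
Exact: (1 + 0.1010)/(1 + 0.1187) − 1 = -1.5822%
Error = -1.7700% − (-1.5822%) = -0.1878% → -0.19%.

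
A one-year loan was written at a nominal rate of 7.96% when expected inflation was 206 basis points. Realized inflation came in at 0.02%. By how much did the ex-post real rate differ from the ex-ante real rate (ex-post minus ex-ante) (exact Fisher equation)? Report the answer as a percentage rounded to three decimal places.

2.157%

Ex-ante: (1 + 0.0796)/(1 + 0.0206) − 1 = 5.780913%
Ex-post: (1 + 0.0796)/(1 + 0.0002) − 1 = 7.938412%
Difference (ex-post − ex-ante) = 2.157499% → 2.157%.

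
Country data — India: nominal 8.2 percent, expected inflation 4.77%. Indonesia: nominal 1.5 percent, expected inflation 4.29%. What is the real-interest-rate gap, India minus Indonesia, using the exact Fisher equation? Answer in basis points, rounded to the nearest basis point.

595 basis points

India: (1 + 0.0820)/(1 + 0.0477) − 1 = 3.2738%
Indonesia: (1 + 0.0150)/(1 + 0.0429) − 1 = -2.6752%
Differential = 3.2738% − (-2.6752%) = 5.9491% → 595 basis points.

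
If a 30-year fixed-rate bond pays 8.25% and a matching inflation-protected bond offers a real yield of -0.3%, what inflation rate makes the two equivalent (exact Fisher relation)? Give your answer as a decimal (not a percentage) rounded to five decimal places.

(1 + π) = (1 + i)/(1 + r) = 1.08250 / 0.99700 = 1.085757
Break-even inflation = 1.085757 − 1 → 0.08576.

0.08576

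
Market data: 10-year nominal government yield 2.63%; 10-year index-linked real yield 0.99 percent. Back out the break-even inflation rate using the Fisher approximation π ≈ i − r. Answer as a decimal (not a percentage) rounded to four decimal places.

0.0164

π ≈ i − r = 2.63% − 0.99% → 0.0164.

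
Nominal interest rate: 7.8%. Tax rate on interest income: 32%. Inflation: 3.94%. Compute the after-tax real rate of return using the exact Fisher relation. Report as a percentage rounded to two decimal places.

After-tax nominal return = 7.8% × (1 − 0.32) = 5.3040%.
1 + r = 1.05304 / 1.03940 = 1.013123
After-tax real rate = 1.013123 − 1 → 1.31%.

1.31%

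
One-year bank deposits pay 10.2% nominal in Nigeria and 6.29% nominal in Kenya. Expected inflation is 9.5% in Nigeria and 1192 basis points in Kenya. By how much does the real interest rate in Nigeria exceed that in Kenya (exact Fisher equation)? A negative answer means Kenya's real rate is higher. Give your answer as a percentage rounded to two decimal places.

5.67%

Nigeria: (1 + 0.1020)/(1 + 0.0950) − 1 = 0.6393%
Kenya: (1 + 0.0629)/(1 + 0.1192) − 1 = -5.0304%
Differential = 0.6393% − (-5.0304%) = 5.6696% → 5.67%.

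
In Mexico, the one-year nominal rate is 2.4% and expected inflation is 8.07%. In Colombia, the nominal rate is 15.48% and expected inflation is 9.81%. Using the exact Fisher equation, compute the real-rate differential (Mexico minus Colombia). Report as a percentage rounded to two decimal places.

-10.41%

Mexico: (1 + 0.0240)/(1 + 0.0807) − 1 = -5.2466%
Colombia: (1 + 0.1548)/(1 + 0.0981) − 1 = 5.1635%
Differential = -5.2466% − 5.1635% = -10.4101% → -10.41%.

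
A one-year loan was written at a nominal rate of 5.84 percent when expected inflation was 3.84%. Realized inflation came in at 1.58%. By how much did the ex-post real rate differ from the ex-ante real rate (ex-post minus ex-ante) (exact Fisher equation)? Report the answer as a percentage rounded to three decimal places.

2.268%

Ex-ante: (1 + 0.0584)/(1 + 0.0384) − 1 = 1.9260%
Ex-post: (1 + 0.0584)/(1 + 0.0158) − 1 = 4.1937%
Difference (ex-post − ex-ante) = 2.2677% → 2.268%.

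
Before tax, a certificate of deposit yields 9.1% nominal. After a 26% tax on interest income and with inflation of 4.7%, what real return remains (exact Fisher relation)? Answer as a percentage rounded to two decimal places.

After-tax nominal return = 9.1% × (1 − 0.26) = 6.7340%.
1 + r = 1.06734 / 1.04700 = 1.019427
After-tax real rate = 1.019427 − 1 → 1.94%.

1.94%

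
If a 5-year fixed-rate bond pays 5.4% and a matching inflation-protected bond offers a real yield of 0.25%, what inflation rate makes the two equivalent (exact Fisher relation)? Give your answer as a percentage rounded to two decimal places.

(1 + π) = (1 + i)/(1 + r) = 1.05400 / 1.00250 = 1.051372
Break-even inflation = 1.051372 − 1 → 5.14%.

5.14%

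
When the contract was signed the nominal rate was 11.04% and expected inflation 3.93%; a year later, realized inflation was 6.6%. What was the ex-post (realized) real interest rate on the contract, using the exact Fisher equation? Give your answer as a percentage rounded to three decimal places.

4.165%

Ex-post: (1 + 0.1104)/(1 + 0.0660) − 1 = 4.1651%
So the realized real rate is 4.165%.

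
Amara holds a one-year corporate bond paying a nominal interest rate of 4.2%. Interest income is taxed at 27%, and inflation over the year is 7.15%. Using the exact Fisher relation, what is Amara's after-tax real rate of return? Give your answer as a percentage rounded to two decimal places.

-3.81%

After-tax nominal return = 4.2% × (1 − 0.27) = 3.0660%.
1 + r = 1.03066 / 1.07150 = 0.961885
After-tax real rate = 0.961885 − 1 → -3.81%.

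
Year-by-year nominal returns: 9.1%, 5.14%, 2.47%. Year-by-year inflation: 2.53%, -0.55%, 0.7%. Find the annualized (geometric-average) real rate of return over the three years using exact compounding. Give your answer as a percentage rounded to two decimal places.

4.61%

Compound the nominal returns: 1.0910 × 1.0514 × 1.0247 = 1.17541021.
Compound inflation: 1.0253 × 0.9945 × 1.0070 = 1.02679848.
Deflate: 1.17541021 / 1.02679848 = 1.14473311.
Annualized real rate = 1.14473311^(1/3) − 1 = 4.6088% → 4.61%.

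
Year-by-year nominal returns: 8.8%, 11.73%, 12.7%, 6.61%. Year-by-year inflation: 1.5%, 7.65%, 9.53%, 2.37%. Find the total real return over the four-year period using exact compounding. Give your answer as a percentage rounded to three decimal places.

19.216%

Compound the nominal returns: 1.0880 × 1.1173 × 1.1270 × 1.0661 = 1.460564.
Compound inflation: 1.0150 × 1.0765 × 1.0953 × 1.0237 = 1.225140.
Deflate: 1.460564 / 1.225140 = 1.192160.
Total real return = 1.192160 − 1 → 19.216%.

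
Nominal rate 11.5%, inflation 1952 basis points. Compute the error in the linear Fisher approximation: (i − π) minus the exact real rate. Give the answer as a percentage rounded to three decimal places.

-1.310%

Approximate: r ≈ 11.500% − 19.520% = -8.0200%
Exact: (1 + 0.1150)/(1 + 0.1952) − 1 = -6.7102%
Error = -8.0200% − (-6.7102%) = -1.3098% → -1.310%.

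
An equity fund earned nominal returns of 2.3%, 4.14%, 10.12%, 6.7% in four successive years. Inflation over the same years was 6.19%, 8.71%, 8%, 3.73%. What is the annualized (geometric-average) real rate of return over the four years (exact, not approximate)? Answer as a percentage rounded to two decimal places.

-0.81%

Compound the nominal returns: 1.0230 × 1.0414 × 1.1012 × 1.0670 = 1.25176795.
Compound inflation: 1.0619 × 1.0871 × 1.0800 × 1.0373 = 1.29324632.
Deflate: 1.25176795 / 1.29324632 = 0.96792694.
Annualized real rate = 0.96792694^(1/4) − 1 = -0.8117% → -0.81%.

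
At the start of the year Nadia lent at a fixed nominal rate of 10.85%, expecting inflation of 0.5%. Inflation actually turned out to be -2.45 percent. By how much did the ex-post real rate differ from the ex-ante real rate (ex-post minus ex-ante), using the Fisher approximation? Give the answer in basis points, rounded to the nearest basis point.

Ex-ante: 10.85% − 0.5% = 10.350%
Ex-post: 10.85% − (-2.45%) = 13.300%
Difference (ex-post − ex-ante) = 2.9500% → 295 basis points.

295 basis points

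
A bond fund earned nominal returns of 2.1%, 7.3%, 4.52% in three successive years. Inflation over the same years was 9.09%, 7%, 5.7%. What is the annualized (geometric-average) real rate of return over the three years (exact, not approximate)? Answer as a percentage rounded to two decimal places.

-2.46%

Nominal growth factor = 1.0210 × 1.0730 × 1.0452 = 1.14505109
Price-level growth factor = 1.0909 × 1.0700 × 1.0570 = 1.23379699
Real growth factor = 1.14505109 / 1.23379699 = 0.92807091
Annualized real rate = 0.92807091^(1/3) − 1 = -2.4575% → -2.46%.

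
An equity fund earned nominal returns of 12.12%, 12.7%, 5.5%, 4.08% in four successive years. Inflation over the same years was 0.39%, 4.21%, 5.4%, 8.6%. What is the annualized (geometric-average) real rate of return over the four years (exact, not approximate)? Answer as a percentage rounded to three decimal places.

3.750%

Nominal growth factor = 1.1212 × 1.1270 × 1.0550 × 1.0408 = 1.38748005
Price-level growth factor = 1.0039 × 1.0421 × 1.0540 × 1.0860 = 1.19748556
Real growth factor = 1.38748005 / 1.19748556 = 1.15866119
Annualized real rate = 1.15866119^(1/4) − 1 = 3.7502% → 3.750%.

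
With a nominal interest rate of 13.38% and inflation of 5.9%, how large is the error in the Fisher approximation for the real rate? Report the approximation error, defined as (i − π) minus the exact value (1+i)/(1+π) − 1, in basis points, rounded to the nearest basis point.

Approximate: r ≈ 13.380% − 5.900% = 7.4800%
Exact: (1 + 0.1338)/(1 + 0.0590) − 1 = 7.0633%
Error = 7.4800% − 7.0633% = 0.4167% → 42 basis points.

42 basis points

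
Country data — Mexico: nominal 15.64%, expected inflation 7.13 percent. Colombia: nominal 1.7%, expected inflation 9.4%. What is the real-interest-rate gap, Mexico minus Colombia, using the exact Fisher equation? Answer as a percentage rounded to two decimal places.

14.98%

Mexico: (1 + 0.1564)/(1 + 0.0713) − 1 = 7.9436%
Colombia: (1 + 0.0170)/(1 + 0.0940) − 1 = -7.0384%
Differential = 7.9436% − (-7.0384%) = 14.9820% → 14.98%.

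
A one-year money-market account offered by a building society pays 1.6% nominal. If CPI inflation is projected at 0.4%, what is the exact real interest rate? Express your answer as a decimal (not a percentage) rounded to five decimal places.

1 + r = 1.01600 / 1.00400 = 1.011952
r = 1.011952 − 1 = 1.1952%, i.e. 0.01195.

0.01195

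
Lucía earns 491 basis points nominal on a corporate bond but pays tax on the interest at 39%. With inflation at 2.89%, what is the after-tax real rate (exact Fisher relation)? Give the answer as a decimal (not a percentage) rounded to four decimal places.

After-tax nominal return = 4.91% × (1 − 0.39) = 2.9951%.
1 + r = 1.029951 / 1.02890 = 1.001021
After-tax real rate = 1.001021 − 1 → 0.0010.

0.0010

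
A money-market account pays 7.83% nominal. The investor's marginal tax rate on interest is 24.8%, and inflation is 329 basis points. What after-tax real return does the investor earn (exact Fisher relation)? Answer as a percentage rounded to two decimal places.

After-tax nominal return = 7.83% × (1 − 0.248) = 5.88816%.
1 + r = 1.0588816 / 1.03290 = 1.025154
After-tax real rate = 1.025154 − 1 → 2.52%.

2.52%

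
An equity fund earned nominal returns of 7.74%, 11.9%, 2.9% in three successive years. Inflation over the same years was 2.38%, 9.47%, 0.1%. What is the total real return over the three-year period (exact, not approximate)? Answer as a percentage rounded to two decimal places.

10.58%

Compound the nominal returns: 1.0774 × 1.1190 × 1.0290 = 1.240573.
Compound inflation: 1.0238 × 1.0947 × 1.0010 = 1.121875.
Deflate: 1.240573 / 1.121875 = 1.105804.
Total real return = 1.105804 − 1 → 10.58%.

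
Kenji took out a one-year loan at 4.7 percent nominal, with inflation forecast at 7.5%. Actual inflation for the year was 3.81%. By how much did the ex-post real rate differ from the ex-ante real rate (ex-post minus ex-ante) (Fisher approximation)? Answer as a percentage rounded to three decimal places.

3.690%

Ex-ante: 4.7% − 7.5% = -2.800%
Ex-post: 4.7% − 3.81% = 0.890%
Difference (ex-post − ex-ante) = 3.6900% → 3.690%.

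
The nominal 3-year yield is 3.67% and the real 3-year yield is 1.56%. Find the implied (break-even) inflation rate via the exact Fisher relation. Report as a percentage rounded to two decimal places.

2.08%

(1 + π) = (1 + i)/(1 + r) = 1.03670 / 1.01560 = 1.020776
Break-even inflation = 1.020776 − 1 → 2.08%.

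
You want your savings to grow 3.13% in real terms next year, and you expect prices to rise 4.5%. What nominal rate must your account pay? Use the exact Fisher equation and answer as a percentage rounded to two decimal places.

7.77%

(1 + i) = (1 + r)(1 + π) = 1.03130 × 1.04500 = 1.0777085
i = 1.0777085 − 1, so the required nominal rate is 7.77%.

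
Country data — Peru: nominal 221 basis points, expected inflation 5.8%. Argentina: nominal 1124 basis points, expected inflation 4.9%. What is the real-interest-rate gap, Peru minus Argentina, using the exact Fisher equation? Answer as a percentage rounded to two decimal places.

Peru: (1 + 0.0221)/(1 + 0.0580) − 1 = -3.3932%
Argentina: (1 + 0.1124)/(1 + 0.0490) − 1 = 6.0439%
Differential = -3.3932% − 6.0439% = -9.4370% → -9.44%.

-9.44%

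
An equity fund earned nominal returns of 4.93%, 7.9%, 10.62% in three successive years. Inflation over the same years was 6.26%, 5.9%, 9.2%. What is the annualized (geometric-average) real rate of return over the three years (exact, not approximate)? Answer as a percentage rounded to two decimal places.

0.64%

Compound the nominal returns: 1.0493 × 1.0790 × 1.1062 = 1.25243378.
Compound inflation: 1.0626 × 1.0590 × 1.0920 = 1.22882039.
Deflate: 1.25243378 / 1.22882039 = 1.01921630.
Annualized real rate = 1.01921630^(1/3) − 1 = 0.6365% → 0.64%.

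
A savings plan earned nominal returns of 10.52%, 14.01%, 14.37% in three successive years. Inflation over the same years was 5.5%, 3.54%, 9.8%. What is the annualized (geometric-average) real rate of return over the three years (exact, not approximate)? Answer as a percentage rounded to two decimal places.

6.31%

Compound the nominal returns: 1.1052 × 1.1401 × 1.1437 = 1.44110606.
Compound inflation: 1.0550 × 1.0354 × 1.0980 = 1.19939701.
Deflate: 1.44110606 / 1.19939701 = 1.20152547.
Annualized real rate = 1.20152547^(1/3) − 1 = 6.3109% → 6.31%.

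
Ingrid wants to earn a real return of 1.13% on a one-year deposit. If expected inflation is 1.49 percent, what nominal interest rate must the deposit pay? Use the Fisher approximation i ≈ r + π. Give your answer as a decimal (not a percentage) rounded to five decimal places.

i ≈ r + π = 1.13% + 1.49% = 0.02620.

0.02620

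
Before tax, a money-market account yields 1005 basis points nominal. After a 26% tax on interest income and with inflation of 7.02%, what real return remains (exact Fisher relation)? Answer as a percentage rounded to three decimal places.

0.390%

After-tax nominal return = 10.05% × (1 − 0.26) = 7.4370%.
1 + r = 1.07437 / 1.07020 = 1.003896
After-tax real rate = 1.003896 − 1 → 0.390%.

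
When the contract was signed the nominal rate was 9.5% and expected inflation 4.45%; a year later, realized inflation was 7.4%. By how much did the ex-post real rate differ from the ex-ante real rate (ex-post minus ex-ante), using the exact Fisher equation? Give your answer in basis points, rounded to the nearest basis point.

-288 basis points

Ex-ante: (1 + 0.0950)/(1 + 0.0445) − 1 = 4.8348%
Ex-post: (1 + 0.0950)/(1 + 0.0740) − 1 = 1.9553%
Difference (ex-post − ex-ante) = -2.8795% → -288 basis points.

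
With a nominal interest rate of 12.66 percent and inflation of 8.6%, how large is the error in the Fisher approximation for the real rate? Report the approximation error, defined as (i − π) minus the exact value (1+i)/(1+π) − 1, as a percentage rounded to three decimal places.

Approximate: r ≈ 12.660% − 8.600% = 4.0600%
Exact: (1 + 0.1266)/(1 + 0.0860) − 1 = 3.73849%
Error = 4.0600% − 3.73849% = 0.32151% → 0.322%.

0.322%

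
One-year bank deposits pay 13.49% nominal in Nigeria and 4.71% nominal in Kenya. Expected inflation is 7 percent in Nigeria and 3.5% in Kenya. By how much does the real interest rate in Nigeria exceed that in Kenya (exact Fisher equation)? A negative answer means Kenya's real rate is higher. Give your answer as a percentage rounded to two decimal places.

Nigeria: (1 + 0.1349)/(1 + 0.0700) − 1 = 6.0654%
Kenya: (1 + 0.0471)/(1 + 0.0350) − 1 = 1.1691%
Differential = 6.0654% − 1.1691% = 4.8963% → 4.90%.

4.90%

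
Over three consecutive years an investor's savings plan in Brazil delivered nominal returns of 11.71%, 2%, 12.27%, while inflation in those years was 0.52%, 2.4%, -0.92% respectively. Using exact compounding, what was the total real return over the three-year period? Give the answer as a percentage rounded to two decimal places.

Compound the nominal returns: 1.1171 × 1.0200 × 1.1227 = 1.279252.
Compound inflation: 1.0052 × 1.0240 × 0.9908 = 1.019855.
Deflate: 1.279252 / 1.019855 = 1.254346.
Total real return = 1.254346 − 1 → 25.43%.

25.43%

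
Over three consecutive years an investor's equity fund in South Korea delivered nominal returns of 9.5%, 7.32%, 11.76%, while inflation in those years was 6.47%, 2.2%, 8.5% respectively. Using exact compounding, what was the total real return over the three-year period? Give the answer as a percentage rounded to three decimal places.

11.243%

Nominal growth factor = 1.0950 × 1.0732 × 1.1176 = 1.313352
Price-level growth factor = 1.0647 × 1.0220 × 1.0850 = 1.180614
Real growth factor = 1.313352 / 1.180614 = 1.112432
Total real return = 1.112432 − 1 → 11.243%.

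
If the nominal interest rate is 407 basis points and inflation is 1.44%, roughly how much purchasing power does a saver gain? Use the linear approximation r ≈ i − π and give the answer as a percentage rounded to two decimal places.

2.63%

r ≈ i − π = 4.07% − 1.44% = 2.63%.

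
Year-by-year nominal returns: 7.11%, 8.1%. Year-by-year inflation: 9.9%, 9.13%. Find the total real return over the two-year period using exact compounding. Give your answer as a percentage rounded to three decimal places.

Compound the nominal returns: 1.0711 × 1.0810 = 1.1578591.
Compound inflation: 1.0990 × 1.0913 = 1.1993387.
Deflate: 1.1578591 / 1.1993387 = 0.9654146.
Total real return = 0.9654146 − 1 → -3.459%.

-3.459%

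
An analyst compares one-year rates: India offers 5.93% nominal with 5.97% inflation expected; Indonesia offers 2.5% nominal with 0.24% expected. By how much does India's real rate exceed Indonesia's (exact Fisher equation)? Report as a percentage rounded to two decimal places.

India: (1 + 0.0593)/(1 + 0.0597) − 1 = -0.0377%
Indonesia: (1 + 0.0250)/(1 + 0.0024) − 1 = 2.2546%
Differential = -0.0377% − 2.2546% = -2.2923% → -2.29%.

-2.29%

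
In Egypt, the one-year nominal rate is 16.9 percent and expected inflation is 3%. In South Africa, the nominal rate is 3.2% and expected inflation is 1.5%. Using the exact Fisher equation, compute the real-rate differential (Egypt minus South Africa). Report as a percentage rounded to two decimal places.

Egypt: (1 + 0.1690)/(1 + 0.0300) − 1 = 13.4951%
South Africa: (1 + 0.0320)/(1 + 0.0150) − 1 = 1.6749%
Differential = 13.4951% − 1.6749% = 11.8203% → 11.82%.

11.82%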